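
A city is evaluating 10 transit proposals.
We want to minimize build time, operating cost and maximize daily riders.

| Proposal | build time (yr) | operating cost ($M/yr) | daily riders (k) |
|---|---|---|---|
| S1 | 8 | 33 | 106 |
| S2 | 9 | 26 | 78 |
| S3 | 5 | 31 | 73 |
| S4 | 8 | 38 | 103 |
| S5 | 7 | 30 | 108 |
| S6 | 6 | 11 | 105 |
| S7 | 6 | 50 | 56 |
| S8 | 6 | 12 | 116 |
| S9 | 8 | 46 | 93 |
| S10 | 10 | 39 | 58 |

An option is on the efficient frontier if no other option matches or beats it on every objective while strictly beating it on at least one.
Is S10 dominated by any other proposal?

Yes

S1 vs S10: build time 8≤10, operating cost 33≤39, daily riders 106≥58 — S1 is at least as good on every objective and strictly better on at least one, so S1 dominates S10.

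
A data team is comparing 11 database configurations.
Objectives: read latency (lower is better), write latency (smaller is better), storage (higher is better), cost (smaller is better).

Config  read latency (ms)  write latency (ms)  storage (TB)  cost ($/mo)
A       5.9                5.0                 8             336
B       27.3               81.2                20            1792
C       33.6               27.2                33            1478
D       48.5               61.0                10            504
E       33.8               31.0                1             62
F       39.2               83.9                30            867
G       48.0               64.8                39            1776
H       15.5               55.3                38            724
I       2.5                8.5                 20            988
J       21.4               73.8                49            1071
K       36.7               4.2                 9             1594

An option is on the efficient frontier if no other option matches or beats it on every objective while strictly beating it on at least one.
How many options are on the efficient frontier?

A: not dominated.
B: dominated by H (read latency 15.5≤27.3, write latency 55.3≤81.2, storage 38≥20, cost 724≤1792).
C: not dominated.
D: not dominated.
E: not dominated (best cost).
F: dominated by H (read latency 15.5≤39.2, write latency 55.3≤83.9, storage 38≥30, cost 724≤867).
G: not dominated.
H: not dominated.
I: not dominated (best read latency).
J: not dominated (best storage).
K: not dominated (best write latency).
Pareto-optimal: A, C, D, E, G, H, I, J, K → 9.

9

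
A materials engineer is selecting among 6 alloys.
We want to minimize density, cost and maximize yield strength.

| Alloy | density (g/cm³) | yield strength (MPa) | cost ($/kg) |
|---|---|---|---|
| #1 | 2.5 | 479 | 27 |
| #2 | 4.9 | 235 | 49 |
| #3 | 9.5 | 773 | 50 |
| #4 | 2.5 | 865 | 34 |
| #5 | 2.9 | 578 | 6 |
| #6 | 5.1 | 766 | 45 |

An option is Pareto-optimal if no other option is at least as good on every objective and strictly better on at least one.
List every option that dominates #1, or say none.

#2: worse on density (4.9 vs 2.5).
#3: worse on density (9.5 vs 2.5).
#4: worse on cost (34 vs 27).
#5: worse on density (2.9 vs 2.5).
#6: worse on density (5.1 vs 2.5).
No option dominates #1.

none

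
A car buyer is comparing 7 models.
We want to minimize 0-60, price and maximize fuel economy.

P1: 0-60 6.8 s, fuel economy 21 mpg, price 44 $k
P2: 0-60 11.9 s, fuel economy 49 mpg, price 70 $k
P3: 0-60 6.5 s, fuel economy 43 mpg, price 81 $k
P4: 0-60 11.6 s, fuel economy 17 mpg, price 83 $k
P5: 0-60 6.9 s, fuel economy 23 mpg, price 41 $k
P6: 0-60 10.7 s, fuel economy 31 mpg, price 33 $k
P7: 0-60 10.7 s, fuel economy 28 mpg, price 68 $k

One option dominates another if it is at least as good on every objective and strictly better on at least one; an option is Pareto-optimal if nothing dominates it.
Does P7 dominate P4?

P7 vs P4: 0-60 10.7≤11.6, fuel economy 28≥17, price 68≤83 — P7 is at least as good on every objective with at least one strict improvement.

Yes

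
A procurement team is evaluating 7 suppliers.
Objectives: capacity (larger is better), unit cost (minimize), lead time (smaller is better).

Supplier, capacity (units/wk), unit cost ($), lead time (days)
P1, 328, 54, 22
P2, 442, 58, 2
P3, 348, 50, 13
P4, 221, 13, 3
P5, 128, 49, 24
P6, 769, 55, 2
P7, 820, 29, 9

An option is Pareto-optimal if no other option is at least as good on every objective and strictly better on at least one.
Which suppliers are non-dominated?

P1: dominated by P3 (capacity 348≥328, unit cost 50≤54, lead time 13≤22).
P2: dominated by P6 (capacity 769≥442, unit cost 55≤58, lead time 2≤2).
P3: dominated by P7 (capacity 820≥348, unit cost 29≤50, lead time 9≤13).
P4: not dominated (best unit cost).
P5: dominated by P4 (capacity 221≥128, unit cost 13≤49, lead time 3≤24).
P6: not dominated.
P7: not dominated (best capacity).

P4, P6, P7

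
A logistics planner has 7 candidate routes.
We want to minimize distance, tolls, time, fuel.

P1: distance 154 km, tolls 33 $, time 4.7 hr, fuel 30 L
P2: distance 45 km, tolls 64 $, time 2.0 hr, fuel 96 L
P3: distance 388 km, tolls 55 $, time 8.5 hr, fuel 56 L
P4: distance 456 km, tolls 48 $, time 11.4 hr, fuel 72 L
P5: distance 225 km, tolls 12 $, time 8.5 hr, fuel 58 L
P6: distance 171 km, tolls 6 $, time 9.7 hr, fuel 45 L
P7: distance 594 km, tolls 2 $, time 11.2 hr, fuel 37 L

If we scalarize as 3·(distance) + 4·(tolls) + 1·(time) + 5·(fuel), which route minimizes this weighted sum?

P1: 3·154 + 4·33 + 1·4.7 + 5·30 = 748.7
P2: 3·45 + 4·64 + 1·2.0 + 5·96 = 873.0
P3: 3·388 + 4·55 + 1·8.5 + 5·56 = 1672.5
P4: 3·456 + 4·48 + 1·11.4 + 5·72 = 1931.4
P5: 3·225 + 4·12 + 1·8.5 + 5·58 = 1021.5
P6: 3·171 + 4·6 + 1·9.7 + 5·45 = 771.7
P7: 3·594 + 4·2 + 1·11.2 + 5·37 = 1986.2
Lowest: P1 at 748.7.

P1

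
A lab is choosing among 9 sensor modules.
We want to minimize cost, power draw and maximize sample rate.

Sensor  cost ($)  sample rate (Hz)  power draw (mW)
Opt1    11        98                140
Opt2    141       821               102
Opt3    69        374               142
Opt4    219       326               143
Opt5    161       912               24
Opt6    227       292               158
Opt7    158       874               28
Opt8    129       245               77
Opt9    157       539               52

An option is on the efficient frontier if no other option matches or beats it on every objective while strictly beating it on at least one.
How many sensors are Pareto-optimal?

7

Opt1: not dominated (best cost).
Opt2: not dominated.
Opt3: not dominated.
Opt4: dominated by Opt2 (cost 141≤219, sample rate 821≥326, power draw 102≤143).
Opt5: not dominated (best sample rate).
Opt6: dominated by Opt2 (cost 141≤227, sample rate 821≥292, power draw 102≤158).
Opt7: not dominated.
Opt8: not dominated.
Opt9: not dominated.
Pareto-optimal: Opt1, Opt2, Opt3, Opt5, Opt7, Opt8, Opt9 → 7.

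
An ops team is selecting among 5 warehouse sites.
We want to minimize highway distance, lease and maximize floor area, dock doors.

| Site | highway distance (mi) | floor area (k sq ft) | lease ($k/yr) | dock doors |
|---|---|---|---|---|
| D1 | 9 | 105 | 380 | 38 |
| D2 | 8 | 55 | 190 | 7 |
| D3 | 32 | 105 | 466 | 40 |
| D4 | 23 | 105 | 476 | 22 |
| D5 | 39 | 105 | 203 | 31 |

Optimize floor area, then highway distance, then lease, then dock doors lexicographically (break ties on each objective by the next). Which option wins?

First maximize floor area: best is 105, kept {D1, D3, D4, D5}.
Then minimize highway distance: best is 9, kept {D1}.

D1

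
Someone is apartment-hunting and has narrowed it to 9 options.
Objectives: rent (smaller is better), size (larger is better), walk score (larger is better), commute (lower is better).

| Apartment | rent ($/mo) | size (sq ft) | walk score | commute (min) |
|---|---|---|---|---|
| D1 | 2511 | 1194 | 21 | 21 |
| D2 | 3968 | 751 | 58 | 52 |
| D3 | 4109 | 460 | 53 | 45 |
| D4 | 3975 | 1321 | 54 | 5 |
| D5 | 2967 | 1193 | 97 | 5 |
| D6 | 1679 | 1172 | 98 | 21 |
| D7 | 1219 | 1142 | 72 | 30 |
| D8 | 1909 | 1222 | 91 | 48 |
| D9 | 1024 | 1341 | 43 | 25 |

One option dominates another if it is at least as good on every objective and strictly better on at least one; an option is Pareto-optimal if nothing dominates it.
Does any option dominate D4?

No

D1: worse on size (1194 vs 1321).
D2: worse on size (751 vs 1321).
D3: worse on rent (4109 vs 3975).
D5: worse on size (1193 vs 1321).
D6: worse on size (1172 vs 1321).
D7: worse on size (1142 vs 1321).
D8: worse on size (1222 vs 1321).
D9: worse on walk score (43 vs 54).
No option is at least as good as D4 on every objective and strictly better on one.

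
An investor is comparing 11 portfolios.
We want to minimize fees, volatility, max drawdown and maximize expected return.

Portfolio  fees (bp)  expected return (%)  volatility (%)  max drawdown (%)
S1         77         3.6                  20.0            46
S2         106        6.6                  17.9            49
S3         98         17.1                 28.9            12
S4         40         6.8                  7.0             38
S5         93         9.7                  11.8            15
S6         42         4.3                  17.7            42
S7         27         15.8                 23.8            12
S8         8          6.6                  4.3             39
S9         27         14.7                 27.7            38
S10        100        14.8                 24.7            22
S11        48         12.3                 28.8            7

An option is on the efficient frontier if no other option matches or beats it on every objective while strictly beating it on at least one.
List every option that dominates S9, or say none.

S7

S7: fees 27≤27, expected return 15.8≥14.7, volatility 23.8≤27.7, max drawdown 12≤38 — dominates S9.
Others (S1, S2, S3, S4, S5, S6, S8, S10, S11) are each worse than S9 on at least one objective.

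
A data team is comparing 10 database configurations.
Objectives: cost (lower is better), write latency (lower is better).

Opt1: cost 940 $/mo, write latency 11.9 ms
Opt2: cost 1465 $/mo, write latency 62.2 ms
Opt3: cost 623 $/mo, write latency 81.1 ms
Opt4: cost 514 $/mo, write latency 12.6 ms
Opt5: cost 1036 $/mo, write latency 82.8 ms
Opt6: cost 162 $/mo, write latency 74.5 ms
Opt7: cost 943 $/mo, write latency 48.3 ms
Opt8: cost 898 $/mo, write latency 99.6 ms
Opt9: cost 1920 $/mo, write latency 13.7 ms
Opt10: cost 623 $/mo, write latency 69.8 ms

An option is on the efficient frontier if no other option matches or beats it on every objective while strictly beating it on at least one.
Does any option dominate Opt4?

Opt1: worse on cost (940 vs 514).
Opt2: worse on cost (1465 vs 514).
Opt3: worse on cost (623 vs 514).
Opt5: worse on cost (1036 vs 514).
Opt6: worse on write latency (74.5 vs 12.6).
Opt7: worse on cost (943 vs 514).
Opt8: worse on cost (898 vs 514).
Opt9: worse on cost (1920 vs 514).
Opt10: worse on cost (623 vs 514).
No option is at least as good as Opt4 on every objective and strictly better on one.

No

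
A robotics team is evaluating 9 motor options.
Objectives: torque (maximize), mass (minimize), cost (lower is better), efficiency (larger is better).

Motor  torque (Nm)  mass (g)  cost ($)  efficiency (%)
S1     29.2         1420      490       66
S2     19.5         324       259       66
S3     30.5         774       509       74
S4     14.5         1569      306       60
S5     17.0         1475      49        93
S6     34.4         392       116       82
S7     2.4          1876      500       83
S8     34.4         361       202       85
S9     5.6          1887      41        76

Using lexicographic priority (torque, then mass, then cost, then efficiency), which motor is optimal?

First maximize torque: best is 34.4, kept {S6, S8}.
Then minimize mass: best is 361, kept {S8}.

S8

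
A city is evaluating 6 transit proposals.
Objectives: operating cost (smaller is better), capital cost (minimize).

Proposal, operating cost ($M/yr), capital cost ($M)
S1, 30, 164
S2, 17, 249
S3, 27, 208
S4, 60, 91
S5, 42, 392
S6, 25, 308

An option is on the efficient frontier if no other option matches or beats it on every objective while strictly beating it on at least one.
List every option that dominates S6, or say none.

S2

S2: operating cost 17≤25, capital cost 249≤308 — dominates S6.
Others (S1, S3, S4, S5) are each worse than S6 on at least one objective.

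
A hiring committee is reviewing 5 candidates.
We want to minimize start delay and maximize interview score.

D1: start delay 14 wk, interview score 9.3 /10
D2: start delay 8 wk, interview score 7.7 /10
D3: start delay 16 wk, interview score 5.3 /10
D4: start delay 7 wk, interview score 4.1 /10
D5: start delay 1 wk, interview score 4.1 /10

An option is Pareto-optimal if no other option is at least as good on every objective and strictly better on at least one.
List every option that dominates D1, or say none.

none

D2: worse on interview score (7.7 vs 9.3).
D3: worse on start delay (16 vs 14).
D4: worse on interview score (4.1 vs 9.3).
D5: worse on interview score (4.1 vs 9.3).
No option dominates D1.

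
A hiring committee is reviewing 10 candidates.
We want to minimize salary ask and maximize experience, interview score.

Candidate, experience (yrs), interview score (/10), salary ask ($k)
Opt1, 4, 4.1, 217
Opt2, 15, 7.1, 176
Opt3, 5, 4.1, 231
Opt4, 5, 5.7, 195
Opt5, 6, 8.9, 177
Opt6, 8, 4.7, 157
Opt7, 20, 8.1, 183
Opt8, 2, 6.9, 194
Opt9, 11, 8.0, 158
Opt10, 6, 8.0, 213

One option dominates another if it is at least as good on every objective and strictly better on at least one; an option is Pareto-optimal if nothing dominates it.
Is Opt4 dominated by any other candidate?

Opt2 vs Opt4: experience 15≥5, interview score 7.1≥5.7, salary ask 176≤195 — Opt2 is at least as good on every objective and strictly better on at least one, so Opt2 dominates Opt4.

Yes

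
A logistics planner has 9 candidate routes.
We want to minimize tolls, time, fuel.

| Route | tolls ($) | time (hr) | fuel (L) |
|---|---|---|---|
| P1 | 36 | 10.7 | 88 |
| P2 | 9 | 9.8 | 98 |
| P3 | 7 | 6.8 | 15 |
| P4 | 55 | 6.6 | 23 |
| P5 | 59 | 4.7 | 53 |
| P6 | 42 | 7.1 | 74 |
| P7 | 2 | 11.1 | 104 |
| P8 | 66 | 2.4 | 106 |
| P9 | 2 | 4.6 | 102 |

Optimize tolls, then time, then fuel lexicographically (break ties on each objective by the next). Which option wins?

P9

First minimize tolls: best is 2, kept {P7, P9}.
Then minimize time: best is 4.6, kept {P9}.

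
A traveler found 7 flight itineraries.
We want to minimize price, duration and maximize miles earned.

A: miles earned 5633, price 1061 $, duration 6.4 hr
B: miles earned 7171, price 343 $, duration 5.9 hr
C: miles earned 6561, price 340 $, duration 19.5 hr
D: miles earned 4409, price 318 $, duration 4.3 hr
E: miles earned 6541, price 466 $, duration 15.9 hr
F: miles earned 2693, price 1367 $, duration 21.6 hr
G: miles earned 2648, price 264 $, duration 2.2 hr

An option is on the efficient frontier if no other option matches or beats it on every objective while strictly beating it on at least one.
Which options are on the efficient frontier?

B, C, D, G

A: dominated by B (miles earned 7171≥5633, price 343≤1061, duration 5.9≤6.4).
B: not dominated (best miles earned).
C: not dominated.
D: not dominated.
E: dominated by B (miles earned 7171≥6541, price 343≤466, duration 5.9≤15.9).
F: dominated by A (miles earned 5633≥2693, price 1061≤1367, duration 6.4≤21.6).
G: not dominated (best price).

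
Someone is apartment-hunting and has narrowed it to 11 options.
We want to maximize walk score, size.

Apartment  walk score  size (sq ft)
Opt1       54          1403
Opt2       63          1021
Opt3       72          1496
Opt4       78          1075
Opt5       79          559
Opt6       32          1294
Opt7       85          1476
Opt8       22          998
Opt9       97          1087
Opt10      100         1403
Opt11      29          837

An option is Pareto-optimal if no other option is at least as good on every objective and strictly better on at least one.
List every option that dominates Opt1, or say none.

Opt3: walk score 72≥54, size 1496≥1403 — dominates Opt1.
Opt7: walk score 85≥54, size 1476≥1403 — dominates Opt1.
Opt10: walk score 100≥54, size 1403≥1403 — dominates Opt1.
Others (Opt2, Opt4, Opt5, Opt6, Opt8, Opt9, Opt11) are each worse than Opt1 on at least one objective.

Opt3, Opt7, Opt10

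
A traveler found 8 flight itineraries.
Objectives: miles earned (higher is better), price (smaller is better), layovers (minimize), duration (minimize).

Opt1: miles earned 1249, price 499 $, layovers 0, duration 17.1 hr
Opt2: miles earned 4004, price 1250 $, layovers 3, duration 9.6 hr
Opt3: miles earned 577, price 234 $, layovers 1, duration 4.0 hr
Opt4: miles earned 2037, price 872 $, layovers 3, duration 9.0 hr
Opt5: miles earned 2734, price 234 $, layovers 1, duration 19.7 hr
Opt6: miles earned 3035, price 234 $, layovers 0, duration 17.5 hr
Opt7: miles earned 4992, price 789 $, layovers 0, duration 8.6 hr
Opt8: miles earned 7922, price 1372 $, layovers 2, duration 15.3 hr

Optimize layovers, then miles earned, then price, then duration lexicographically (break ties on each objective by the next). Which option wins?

Opt7

First minimize layovers: best is 0, kept {Opt1, Opt6, Opt7}.
Then maximize miles earned: best is 4992, kept {Opt7}.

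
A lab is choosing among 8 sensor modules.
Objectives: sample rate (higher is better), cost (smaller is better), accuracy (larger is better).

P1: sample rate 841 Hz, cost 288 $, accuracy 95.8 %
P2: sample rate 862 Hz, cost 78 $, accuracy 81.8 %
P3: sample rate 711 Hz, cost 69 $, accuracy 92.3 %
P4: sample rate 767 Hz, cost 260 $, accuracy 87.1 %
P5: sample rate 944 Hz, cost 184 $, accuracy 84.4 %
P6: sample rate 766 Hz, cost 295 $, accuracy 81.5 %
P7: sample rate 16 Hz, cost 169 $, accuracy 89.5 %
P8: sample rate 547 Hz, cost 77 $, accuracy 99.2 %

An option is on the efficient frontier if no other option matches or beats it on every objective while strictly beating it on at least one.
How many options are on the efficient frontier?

6

P1: not dominated.
P2: not dominated.
P3: not dominated (best cost).
P4: not dominated.
P5: not dominated (best sample rate).
P6: dominated by P1 (sample rate 841≥766, cost 288≤295, accuracy 95.8≥81.5).
P7: dominated by P3 (sample rate 711≥16, cost 69≤169, accuracy 92.3≥89.5).
P8: not dominated (best accuracy).
Pareto-optimal: P1, P2, P3, P4, P5, P8 → 6.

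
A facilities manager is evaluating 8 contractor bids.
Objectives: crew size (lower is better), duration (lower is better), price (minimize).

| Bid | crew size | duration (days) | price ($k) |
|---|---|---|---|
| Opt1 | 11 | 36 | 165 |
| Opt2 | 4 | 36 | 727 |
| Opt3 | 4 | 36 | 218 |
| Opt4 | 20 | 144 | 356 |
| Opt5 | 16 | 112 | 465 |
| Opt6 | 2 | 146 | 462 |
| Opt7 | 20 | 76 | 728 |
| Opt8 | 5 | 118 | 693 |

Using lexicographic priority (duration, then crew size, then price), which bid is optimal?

First minimize duration: best is 36, kept {Opt1, Opt2, Opt3}.
Then minimize crew size: best is 4, kept {Opt2, Opt3}.
Then minimize price: best is 218, kept {Opt3}.

Opt3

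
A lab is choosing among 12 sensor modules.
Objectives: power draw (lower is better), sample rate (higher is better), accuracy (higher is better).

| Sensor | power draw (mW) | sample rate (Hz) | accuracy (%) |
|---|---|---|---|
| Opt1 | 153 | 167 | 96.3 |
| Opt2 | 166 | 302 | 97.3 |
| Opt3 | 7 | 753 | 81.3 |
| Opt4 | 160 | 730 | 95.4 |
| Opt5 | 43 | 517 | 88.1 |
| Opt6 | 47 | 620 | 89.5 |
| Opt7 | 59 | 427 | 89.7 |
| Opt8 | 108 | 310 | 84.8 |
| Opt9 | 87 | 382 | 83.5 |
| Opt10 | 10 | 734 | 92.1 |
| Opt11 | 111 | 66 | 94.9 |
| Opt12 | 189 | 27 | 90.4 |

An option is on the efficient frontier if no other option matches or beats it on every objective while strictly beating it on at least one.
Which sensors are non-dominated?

Opt1: not dominated.
Opt2: not dominated (best accuracy).
Opt3: not dominated (best power draw).
Opt4: not dominated.
Opt5: dominated by Opt10 (power draw 10≤43, sample rate 734≥517, accuracy 92.1≥88.1).
Opt6: dominated by Opt10 (power draw 10≤47, sample rate 734≥620, accuracy 92.1≥89.5).
Opt7: dominated by Opt10 (power draw 10≤59, sample rate 734≥427, accuracy 92.1≥89.7).
Opt8: dominated by Opt5 (power draw 43≤108, sample rate 517≥310, accuracy 88.1≥84.8).
Opt9: dominated by Opt5 (power draw 43≤87, sample rate 517≥382, accuracy 88.1≥83.5).
Opt10: not dominated.
Opt11: not dominated.
Opt12: dominated by Opt1 (power draw 153≤189, sample rate 167≥27, accuracy 96.3≥90.4).

Opt1, Opt2, Opt3, Opt4, Opt10, Opt11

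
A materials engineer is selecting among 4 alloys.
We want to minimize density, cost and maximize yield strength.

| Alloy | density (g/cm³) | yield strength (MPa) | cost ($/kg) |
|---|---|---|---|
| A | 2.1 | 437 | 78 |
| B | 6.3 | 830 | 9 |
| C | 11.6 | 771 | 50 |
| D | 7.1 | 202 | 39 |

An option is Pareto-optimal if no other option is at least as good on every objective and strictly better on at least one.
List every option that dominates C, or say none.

B: density 6.3≤11.6, yield strength 830≥771, cost 9≤50 — dominates C.
Others (A, D) are each worse than C on at least one objective.

B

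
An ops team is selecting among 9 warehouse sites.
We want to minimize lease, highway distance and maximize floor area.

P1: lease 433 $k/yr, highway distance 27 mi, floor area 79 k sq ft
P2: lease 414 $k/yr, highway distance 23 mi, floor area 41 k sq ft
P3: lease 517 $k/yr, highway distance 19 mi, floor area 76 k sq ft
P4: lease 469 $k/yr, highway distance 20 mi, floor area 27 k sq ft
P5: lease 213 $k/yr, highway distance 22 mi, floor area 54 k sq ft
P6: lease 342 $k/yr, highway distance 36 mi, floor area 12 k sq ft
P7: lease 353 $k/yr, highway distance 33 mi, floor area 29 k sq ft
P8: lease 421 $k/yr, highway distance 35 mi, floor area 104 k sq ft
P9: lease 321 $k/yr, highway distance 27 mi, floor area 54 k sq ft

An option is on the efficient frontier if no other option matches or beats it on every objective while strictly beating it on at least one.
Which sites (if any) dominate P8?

P1: worse on lease (433 vs 421).
P2: worse on floor area (41 vs 104).
P3: worse on lease (517 vs 421).
P4: worse on lease (469 vs 421).
P5: worse on floor area (54 vs 104).
P6: worse on highway distance (36 vs 35).
P7: worse on floor area (29 vs 104).
P9: worse on floor area (54 vs 104).
No option dominates P8.

none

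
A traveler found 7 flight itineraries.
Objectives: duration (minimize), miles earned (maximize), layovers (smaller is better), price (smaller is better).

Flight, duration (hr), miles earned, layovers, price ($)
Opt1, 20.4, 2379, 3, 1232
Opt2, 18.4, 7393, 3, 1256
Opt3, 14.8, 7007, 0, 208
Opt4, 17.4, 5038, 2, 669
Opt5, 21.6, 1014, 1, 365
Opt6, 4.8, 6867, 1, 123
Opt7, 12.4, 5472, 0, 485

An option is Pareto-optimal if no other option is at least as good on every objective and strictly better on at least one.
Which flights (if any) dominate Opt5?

Opt3, Opt6

Opt3: duration 14.8≤21.6, miles earned 7007≥1014, layovers 0≤1, price 208≤365 — dominates Opt5.
Opt6: duration 4.8≤21.6, miles earned 6867≥1014, layovers 1≤1, price 123≤365 — dominates Opt5.
Others (Opt1, Opt2, Opt4, Opt7) are each worse than Opt5 on at least one objective.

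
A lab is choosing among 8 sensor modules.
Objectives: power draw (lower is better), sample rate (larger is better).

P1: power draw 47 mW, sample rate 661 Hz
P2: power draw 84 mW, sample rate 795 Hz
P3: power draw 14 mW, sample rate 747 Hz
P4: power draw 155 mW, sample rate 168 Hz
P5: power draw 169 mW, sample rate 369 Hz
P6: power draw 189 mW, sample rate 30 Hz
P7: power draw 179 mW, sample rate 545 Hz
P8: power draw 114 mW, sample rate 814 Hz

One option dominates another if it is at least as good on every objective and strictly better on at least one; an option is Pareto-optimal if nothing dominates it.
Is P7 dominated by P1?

P1 vs P7: power draw 47≤179, sample rate 661≥545 — P1 is at least as good on every objective with at least one strict improvement.

Yes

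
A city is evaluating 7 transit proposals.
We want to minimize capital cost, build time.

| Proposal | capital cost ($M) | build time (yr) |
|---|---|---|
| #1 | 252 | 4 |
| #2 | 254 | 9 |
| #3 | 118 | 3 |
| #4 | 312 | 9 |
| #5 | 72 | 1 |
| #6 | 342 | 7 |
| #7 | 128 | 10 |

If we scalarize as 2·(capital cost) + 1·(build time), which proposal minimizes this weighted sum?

#1: 2·252 + 1·4 = 508
#2: 2·254 + 1·9 = 517
#3: 2·118 + 1·3 = 239
#4: 2·312 + 1·9 = 633
#5: 2·72 + 1·1 = 145
#6: 2·342 + 1·7 = 691
#7: 2·128 + 1·10 = 266
Lowest: #5 at 145.

#5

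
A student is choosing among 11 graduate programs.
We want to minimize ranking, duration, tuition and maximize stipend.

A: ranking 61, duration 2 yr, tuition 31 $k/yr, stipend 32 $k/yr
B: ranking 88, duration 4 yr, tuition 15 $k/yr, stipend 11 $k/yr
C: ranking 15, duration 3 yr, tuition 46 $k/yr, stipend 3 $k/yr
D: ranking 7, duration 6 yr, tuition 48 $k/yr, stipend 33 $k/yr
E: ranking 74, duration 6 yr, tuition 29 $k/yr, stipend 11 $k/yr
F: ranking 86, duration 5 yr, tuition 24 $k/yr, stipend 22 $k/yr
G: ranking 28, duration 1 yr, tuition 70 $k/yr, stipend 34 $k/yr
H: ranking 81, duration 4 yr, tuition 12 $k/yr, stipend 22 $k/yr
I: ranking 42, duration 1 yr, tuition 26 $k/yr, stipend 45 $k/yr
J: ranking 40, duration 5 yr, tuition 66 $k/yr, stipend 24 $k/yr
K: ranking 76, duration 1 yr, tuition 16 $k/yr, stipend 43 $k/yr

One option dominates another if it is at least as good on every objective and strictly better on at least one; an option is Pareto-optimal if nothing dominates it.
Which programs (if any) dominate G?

none

A: worse on ranking (61 vs 28).
B: worse on ranking (88 vs 28).
C: worse on duration (3 vs 1).
D: worse on duration (6 vs 1).
E: worse on ranking (74 vs 28).
F: worse on ranking (86 vs 28).
H: worse on ranking (81 vs 28).
I: worse on ranking (42 vs 28).
J: worse on ranking (40 vs 28).
K: worse on ranking (76 vs 28).
No option dominates G.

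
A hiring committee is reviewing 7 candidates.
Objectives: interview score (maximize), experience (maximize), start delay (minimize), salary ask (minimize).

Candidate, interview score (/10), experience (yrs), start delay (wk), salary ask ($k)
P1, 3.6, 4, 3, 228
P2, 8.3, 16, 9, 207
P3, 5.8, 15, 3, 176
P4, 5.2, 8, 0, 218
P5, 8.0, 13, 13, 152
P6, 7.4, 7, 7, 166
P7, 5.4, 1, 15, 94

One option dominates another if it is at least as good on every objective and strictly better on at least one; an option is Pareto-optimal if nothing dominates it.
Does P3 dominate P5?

P3 vs P5: P3 is worse on interview score (5.8 vs 8.0), so it does not dominate P5.

No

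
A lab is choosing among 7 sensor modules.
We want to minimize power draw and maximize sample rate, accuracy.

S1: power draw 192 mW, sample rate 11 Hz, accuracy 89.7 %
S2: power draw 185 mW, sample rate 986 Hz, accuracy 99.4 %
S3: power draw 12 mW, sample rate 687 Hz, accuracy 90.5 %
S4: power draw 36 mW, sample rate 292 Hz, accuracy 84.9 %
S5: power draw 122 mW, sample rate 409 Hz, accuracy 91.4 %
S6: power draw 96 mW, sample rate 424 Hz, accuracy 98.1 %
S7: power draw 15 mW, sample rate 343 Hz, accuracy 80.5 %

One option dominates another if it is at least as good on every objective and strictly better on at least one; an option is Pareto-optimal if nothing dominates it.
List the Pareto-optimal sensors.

S1: dominated by S2 (power draw 185≤192, sample rate 986≥11, accuracy 99.4≥89.7).
S2: not dominated (best sample rate).
S3: not dominated (best power draw).
S4: dominated by S3 (power draw 12≤36, sample rate 687≥292, accuracy 90.5≥84.9).
S5: dominated by S6 (power draw 96≤122, sample rate 424≥409, accuracy 98.1≥91.4).
S6: not dominated.
S7: dominated by S3 (power draw 12≤15, sample rate 687≥343, accuracy 90.5≥80.5).

S2, S3, S6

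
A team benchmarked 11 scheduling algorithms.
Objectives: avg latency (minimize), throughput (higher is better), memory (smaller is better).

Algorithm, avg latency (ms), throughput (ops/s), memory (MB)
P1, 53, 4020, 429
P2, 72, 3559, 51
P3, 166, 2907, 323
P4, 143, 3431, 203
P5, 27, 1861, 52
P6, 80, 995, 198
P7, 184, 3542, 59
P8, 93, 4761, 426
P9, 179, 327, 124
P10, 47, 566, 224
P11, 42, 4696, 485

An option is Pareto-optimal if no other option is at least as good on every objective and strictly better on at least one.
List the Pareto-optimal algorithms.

P1, P2, P5, P8, P11

P1: not dominated.
P2: not dominated (best memory).
P3: dominated by P2 (avg latency 72≤166, throughput 3559≥2907, memory 51≤323).
P4: dominated by P2 (avg latency 72≤143, throughput 3559≥3431, memory 51≤203).
P5: not dominated (best avg latency).
P6: dominated by P2 (avg latency 72≤80, throughput 3559≥995, memory 51≤198).
P7: dominated by P2 (avg latency 72≤184, throughput 3559≥3542, memory 51≤59).
P8: not dominated (best throughput).
P9: dominated by P2 (avg latency 72≤179, throughput 3559≥327, memory 51≤124).
P10: dominated by P5 (avg latency 27≤47, throughput 1861≥566, memory 52≤224).
P11: not dominated.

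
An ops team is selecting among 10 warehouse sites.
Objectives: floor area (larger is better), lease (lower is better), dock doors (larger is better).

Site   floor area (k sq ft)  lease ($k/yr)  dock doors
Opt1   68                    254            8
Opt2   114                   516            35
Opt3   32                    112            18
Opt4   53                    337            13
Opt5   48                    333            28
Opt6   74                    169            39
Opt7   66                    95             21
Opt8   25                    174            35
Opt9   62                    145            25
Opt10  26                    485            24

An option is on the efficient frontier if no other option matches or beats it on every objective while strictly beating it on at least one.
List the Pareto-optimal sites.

Opt2, Opt6, Opt7, Opt9

Opt1: dominated by Opt6 (floor area 74≥68, lease 169≤254, dock doors 39≥8).
Opt2: not dominated (best floor area).
Opt3: dominated by Opt7 (floor area 66≥32, lease 95≤112, dock doors 21≥18).
Opt4: dominated by Opt6 (floor area 74≥53, lease 169≤337, dock doors 39≥13).
Opt5: dominated by Opt6 (floor area 74≥48, lease 169≤333, dock doors 39≥28).
Opt6: not dominated (best dock doors).
Opt7: not dominated (best lease).
Opt8: dominated by Opt6 (floor area 74≥25, lease 169≤174, dock doors 39≥35).
Opt9: not dominated.
Opt10: dominated by Opt5 (floor area 48≥26, lease 333≤485, dock doors 28≥24).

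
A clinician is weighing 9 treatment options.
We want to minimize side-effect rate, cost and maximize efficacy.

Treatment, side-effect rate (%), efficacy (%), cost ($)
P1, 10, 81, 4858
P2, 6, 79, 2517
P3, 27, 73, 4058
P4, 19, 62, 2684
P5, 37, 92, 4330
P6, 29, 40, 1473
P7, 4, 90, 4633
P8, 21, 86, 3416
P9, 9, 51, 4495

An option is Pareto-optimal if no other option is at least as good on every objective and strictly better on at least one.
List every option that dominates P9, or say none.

P2: side-effect rate 6≤9, efficacy 79≥51, cost 2517≤4495 — dominates P9.
Others (P1, P3, P4, P5, P6, P7, P8) are each worse than P9 on at least one objective.

P2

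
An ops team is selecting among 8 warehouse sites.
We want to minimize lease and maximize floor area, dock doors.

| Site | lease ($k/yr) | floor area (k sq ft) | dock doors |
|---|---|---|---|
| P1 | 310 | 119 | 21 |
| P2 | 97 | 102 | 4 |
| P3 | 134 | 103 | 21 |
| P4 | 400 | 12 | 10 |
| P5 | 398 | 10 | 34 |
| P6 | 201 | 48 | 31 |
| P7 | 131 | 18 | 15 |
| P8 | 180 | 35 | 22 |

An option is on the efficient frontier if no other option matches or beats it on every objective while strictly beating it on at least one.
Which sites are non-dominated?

P1, P2, P3, P5, P6, P7, P8

P1: not dominated (best floor area).
P2: not dominated (best lease).
P3: not dominated.
P4: dominated by P1 (lease 310≤400, floor area 119≥12, dock doors 21≥10).
P5: not dominated (best dock doors).
P6: not dominated.
P7: not dominated.
P8: not dominated.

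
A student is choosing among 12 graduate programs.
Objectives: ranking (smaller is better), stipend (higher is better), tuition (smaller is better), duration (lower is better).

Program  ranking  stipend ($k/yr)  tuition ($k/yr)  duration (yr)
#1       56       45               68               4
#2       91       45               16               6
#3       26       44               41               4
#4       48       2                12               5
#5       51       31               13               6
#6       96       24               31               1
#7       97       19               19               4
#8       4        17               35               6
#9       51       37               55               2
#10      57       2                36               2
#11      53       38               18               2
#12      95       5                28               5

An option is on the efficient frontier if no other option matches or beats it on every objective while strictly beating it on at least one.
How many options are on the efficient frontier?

9

#1: not dominated.
#2: not dominated.
#3: not dominated.
#4: not dominated (best tuition).
#5: not dominated.
#6: not dominated (best duration).
#7: dominated by #11 (ranking 53≤97, stipend 38≥19, tuition 18≤19, duration 2≤4).
#8: not dominated (best ranking).
#9: not dominated.
#10: dominated by #11 (ranking 53≤57, stipend 38≥2, tuition 18≤36, duration 2≤2).
#11: not dominated.
#12: dominated by #11 (ranking 53≤95, stipend 38≥5, tuition 18≤28, duration 2≤5).
Pareto-optimal: #1, #2, #3, #4, #5, #6, #8, #9, #11 → 9.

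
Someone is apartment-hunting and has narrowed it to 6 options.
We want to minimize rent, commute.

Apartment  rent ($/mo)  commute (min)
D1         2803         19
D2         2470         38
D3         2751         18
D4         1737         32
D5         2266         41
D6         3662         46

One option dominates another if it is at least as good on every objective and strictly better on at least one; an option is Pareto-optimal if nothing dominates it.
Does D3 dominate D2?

D3 vs D2: D3 is worse on rent (2751 vs 2470), so it does not dominate D2.

No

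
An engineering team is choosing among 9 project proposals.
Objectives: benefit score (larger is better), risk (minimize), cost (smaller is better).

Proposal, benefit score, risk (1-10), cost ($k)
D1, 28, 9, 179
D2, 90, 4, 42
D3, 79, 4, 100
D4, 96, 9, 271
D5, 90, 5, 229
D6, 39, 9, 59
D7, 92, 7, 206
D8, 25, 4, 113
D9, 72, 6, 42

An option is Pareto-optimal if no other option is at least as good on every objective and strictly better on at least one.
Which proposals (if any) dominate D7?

none

D1: worse on benefit score (28 vs 92).
D2: worse on benefit score (90 vs 92).
D3: worse on benefit score (79 vs 92).
D4: worse on risk (9 vs 7).
D5: worse on benefit score (90 vs 92).
D6: worse on benefit score (39 vs 92).
D8: worse on benefit score (25 vs 92).
D9: worse on benefit score (72 vs 92).
No option dominates D7.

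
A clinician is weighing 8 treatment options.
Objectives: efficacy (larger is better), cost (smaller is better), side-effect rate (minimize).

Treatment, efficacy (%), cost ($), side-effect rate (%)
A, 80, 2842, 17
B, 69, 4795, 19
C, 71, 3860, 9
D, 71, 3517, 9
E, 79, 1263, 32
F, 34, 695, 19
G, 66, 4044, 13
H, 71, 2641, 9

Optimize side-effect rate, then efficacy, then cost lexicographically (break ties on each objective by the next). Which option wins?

First minimize side-effect rate: best is 9, kept {C, D, H}.
Then maximize efficacy: best is 71, kept {C, D, H}.
Then minimize cost: best is 2641, kept {H}.

H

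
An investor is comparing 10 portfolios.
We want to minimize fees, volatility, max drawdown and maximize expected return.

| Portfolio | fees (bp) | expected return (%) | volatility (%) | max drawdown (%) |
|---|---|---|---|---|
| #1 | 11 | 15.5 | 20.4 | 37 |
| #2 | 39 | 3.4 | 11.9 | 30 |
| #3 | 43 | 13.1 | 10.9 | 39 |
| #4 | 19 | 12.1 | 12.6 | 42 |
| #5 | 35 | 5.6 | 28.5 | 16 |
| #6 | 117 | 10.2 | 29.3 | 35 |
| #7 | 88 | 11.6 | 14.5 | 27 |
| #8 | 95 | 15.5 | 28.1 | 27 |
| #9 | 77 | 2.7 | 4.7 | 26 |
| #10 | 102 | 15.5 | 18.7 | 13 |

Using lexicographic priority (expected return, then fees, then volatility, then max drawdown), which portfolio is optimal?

#1

First maximize expected return: best is 15.5, kept {#1, #8, #10}.
Then minimize fees: best is 11, kept {#1}.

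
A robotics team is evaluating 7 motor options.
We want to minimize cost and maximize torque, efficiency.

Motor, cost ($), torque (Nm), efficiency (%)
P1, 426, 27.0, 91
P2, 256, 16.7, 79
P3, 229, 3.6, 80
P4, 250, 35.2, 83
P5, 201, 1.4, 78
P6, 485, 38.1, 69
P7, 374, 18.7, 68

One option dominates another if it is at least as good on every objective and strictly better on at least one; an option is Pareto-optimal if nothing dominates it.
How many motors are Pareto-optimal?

5

P1: not dominated (best efficiency).
P2: dominated by P4 (cost 250≤256, torque 35.2≥16.7, efficiency 83≥79).
P3: not dominated.
P4: not dominated.
P5: not dominated (best cost).
P6: not dominated (best torque).
P7: dominated by P4 (cost 250≤374, torque 35.2≥18.7, efficiency 83≥68).
Pareto-optimal: P1, P3, P4, P5, P6 → 5.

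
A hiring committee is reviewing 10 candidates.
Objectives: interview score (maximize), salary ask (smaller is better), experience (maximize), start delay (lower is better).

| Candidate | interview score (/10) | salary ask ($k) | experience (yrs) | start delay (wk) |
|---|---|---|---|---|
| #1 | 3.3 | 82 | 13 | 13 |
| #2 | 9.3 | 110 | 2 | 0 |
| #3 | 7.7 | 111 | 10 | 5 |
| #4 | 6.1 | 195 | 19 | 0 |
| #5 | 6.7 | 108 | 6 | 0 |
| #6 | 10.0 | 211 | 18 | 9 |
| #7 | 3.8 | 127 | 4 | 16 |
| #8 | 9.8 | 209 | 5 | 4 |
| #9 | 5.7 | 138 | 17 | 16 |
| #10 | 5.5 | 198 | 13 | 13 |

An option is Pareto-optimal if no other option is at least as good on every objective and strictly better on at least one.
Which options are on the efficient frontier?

#1, #2, #3, #4, #5, #6, #8, #9

#1: not dominated (best salary ask).
#2: not dominated.
#3: not dominated.
#4: not dominated (best experience).
#5: not dominated.
#6: not dominated (best interview score).
#7: dominated by #3 (interview score 7.7≥3.8, salary ask 111≤127, experience 10≥4, start delay 5≤16).
#8: not dominated.
#9: not dominated.
#10: dominated by #4 (interview score 6.1≥5.5, salary ask 195≤198, experience 19≥13, start delay 0≤13).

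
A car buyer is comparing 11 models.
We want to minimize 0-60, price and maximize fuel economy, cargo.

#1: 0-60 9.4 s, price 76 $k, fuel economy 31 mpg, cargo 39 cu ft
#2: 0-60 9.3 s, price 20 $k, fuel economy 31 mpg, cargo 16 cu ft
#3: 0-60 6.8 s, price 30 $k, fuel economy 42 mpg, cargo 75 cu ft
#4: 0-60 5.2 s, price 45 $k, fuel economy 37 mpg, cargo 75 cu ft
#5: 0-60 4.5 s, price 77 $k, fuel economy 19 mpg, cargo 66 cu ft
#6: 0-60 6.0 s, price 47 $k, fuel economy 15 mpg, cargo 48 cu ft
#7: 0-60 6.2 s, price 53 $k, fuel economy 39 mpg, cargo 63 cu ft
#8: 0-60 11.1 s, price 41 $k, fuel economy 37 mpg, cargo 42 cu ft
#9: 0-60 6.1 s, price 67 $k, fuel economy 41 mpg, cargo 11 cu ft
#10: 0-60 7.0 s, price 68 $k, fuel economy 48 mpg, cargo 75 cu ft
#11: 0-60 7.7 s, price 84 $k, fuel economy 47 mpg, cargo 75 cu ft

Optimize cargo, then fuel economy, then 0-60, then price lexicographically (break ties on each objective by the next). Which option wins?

First maximize cargo: best is 75, kept {#3, #4, #10, #11}.
Then maximize fuel economy: best is 48, kept {#10}.

#10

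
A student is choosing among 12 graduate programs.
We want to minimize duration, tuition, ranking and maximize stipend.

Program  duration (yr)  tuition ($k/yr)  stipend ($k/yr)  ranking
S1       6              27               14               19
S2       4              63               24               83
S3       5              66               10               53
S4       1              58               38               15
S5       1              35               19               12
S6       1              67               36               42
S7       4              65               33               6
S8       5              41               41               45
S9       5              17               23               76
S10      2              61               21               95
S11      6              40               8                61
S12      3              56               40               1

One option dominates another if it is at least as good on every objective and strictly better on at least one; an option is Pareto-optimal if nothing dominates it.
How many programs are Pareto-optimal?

6

S1: not dominated.
S2: dominated by S4 (duration 1≤4, tuition 58≤63, stipend 38≥24, ranking 15≤83).
S3: dominated by S4 (duration 1≤5, tuition 58≤66, stipend 38≥10, ranking 15≤53).
S4: not dominated.
S5: not dominated.
S6: dominated by S4 (duration 1≤1, tuition 58≤67, stipend 38≥36, ranking 15≤42).
S7: dominated by S12 (duration 3≤4, tuition 56≤65, stipend 40≥33, ranking 1≤6).
S8: not dominated (best stipend).
S9: not dominated (best tuition).
S10: dominated by S4 (duration 1≤2, tuition 58≤61, stipend 38≥21, ranking 15≤95).
S11: dominated by S1 (duration 6≤6, tuition 27≤40, stipend 14≥8, ranking 19≤61).
S12: not dominated (best ranking).
Pareto-optimal: S1, S4, S5, S8, S9, S12 → 6.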